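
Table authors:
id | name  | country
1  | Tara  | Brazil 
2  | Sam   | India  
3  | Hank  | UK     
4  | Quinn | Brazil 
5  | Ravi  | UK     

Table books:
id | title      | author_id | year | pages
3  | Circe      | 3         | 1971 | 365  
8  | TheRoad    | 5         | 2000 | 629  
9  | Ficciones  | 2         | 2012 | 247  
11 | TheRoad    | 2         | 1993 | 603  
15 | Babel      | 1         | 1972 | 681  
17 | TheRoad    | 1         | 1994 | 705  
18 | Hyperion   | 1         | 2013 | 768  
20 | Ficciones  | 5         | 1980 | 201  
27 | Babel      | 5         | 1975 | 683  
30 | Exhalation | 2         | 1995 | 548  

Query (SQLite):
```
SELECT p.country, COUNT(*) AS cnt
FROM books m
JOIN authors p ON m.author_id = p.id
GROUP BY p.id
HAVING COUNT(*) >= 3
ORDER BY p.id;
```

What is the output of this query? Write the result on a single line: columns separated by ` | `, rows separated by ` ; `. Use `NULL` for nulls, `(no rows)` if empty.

Brazil | 3 ; India | 3 ; UK | 3

Join each books row to its authors via author_id.
Group joined rows by authors.id; compute COUNT(*) per group.
HAVING: keep groups with count ≥ 3.
  1: ids {15, 17, 18} → COUNT(*)=3
  2: ids {9, 11, 30} → COUNT(*)=3
  3: ids {3} → COUNT(*)=1
  5: ids {8, 20, 27} → COUNT(*)=3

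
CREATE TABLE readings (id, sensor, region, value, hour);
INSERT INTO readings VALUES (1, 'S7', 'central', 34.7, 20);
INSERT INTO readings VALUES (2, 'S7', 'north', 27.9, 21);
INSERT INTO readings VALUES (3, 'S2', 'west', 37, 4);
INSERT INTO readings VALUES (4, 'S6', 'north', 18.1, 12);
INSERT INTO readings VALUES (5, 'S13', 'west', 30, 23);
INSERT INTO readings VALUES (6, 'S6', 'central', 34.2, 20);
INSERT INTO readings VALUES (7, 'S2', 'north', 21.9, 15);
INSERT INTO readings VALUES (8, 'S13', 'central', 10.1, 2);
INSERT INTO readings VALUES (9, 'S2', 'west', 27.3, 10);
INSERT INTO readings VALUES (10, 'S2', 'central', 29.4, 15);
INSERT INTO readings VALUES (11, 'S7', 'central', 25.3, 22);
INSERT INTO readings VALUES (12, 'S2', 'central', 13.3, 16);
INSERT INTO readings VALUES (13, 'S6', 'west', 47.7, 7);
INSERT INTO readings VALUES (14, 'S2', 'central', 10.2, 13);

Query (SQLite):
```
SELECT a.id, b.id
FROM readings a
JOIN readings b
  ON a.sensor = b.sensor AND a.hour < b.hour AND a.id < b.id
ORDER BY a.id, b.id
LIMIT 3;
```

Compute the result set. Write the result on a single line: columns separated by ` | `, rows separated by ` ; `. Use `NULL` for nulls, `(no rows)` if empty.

1 | 2 ; 1 | 11 ; 2 | 11

Pairs (a,b) with same sensor, a.hour < b.hour, a.id < b.id.
sensor groups: S13:{5,8} S2:{3,7,9,10,12,14} S6:{4,6,13} S7:{1,2,11}
Ordered by (a.id, b.id); first 3.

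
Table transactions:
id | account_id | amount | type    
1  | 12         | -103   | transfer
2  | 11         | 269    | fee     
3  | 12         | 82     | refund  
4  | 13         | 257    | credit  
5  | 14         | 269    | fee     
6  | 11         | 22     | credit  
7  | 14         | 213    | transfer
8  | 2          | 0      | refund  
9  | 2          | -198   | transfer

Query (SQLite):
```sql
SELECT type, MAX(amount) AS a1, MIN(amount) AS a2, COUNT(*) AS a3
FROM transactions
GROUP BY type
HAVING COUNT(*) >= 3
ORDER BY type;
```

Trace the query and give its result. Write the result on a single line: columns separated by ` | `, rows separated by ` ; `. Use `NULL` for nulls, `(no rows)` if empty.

transfer | 213 | -198 | 3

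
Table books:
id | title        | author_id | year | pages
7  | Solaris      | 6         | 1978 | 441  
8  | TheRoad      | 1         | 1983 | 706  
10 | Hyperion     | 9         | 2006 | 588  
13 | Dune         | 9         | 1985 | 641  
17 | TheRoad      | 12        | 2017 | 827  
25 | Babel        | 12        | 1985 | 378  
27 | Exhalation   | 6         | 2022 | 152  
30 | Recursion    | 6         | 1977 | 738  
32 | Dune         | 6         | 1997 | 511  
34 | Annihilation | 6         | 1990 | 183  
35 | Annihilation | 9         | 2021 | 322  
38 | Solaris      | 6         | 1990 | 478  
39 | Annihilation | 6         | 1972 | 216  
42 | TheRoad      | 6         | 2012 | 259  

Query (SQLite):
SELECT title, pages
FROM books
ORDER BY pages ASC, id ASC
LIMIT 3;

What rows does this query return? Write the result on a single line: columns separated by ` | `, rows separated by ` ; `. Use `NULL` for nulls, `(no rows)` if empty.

Exhalation | 152 ; Annihilation | 183 ; Annihilation | 216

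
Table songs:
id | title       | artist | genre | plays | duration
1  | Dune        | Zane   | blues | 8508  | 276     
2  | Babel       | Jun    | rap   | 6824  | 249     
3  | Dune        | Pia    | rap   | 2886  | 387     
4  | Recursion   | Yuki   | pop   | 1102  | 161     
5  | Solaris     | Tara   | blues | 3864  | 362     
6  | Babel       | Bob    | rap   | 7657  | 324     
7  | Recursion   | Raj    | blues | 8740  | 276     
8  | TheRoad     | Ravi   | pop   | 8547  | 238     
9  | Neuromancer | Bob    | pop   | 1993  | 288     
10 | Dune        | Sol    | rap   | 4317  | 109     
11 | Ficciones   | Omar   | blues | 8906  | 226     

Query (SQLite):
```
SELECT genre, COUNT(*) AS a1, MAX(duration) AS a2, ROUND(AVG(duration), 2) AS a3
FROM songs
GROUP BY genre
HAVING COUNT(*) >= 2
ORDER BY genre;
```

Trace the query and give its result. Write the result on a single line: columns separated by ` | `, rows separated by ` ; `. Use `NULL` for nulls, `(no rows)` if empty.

Group songs by genre.
Per group compute: COUNT(*), MAX(duration), ROUND(AVG(duration), 2).
HAVING: drop groups with fewer than 2 rows.
  blues: ids {1, 5, 7, 11} → COUNT(*)=4, MAX(duration)=362, ROUND(AVG(duration), 2)=285
  pop: ids {4, 8, 9} → COUNT(*)=3, MAX(duration)=288, ROUND(AVG(duration), 2)=229
  rap: ids {2, 3, 6, 10} → COUNT(*)=4, MAX(duration)=387, ROUND(AVG(duration), 2)=267.25

blues | 4 | 362 | 285 ; pop | 3 | 288 | 229 ; rap | 4 | 387 | 267.25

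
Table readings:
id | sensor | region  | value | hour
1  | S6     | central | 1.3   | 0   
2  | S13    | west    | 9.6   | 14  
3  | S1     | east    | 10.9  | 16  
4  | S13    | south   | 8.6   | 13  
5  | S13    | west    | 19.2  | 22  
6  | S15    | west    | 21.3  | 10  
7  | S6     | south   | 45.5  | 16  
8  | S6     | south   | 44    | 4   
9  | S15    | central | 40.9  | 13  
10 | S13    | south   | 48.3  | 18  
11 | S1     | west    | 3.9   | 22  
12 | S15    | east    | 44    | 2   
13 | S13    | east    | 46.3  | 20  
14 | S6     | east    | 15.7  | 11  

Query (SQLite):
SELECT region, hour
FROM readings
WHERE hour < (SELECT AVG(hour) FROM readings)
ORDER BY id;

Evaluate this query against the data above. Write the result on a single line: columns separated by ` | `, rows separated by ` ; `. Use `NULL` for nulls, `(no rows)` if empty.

Scalar subquery: AVG(hour) over all readings rows = 12.928571 (≈; comparison uses full precision).
Keep rows where hour < that value.

central | 0 ; west | 10 ; south | 4 ; east | 2 ; east | 11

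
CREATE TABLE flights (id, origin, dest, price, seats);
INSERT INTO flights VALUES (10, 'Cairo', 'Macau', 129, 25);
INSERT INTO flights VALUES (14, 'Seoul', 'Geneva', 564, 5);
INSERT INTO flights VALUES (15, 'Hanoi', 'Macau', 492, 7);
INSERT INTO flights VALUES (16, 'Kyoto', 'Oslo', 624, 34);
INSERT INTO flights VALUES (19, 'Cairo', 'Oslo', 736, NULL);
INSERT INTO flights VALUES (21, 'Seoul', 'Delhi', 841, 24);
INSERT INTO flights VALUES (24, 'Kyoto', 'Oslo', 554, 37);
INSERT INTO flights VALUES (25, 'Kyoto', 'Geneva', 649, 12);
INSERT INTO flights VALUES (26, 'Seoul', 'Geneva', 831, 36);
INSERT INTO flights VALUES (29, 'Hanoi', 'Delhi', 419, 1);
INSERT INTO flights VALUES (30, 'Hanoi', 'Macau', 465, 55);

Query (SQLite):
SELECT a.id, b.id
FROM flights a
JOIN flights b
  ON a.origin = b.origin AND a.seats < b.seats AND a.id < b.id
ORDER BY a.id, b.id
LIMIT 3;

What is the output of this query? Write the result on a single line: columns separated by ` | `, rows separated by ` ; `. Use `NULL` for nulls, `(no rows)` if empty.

14 | 21 ; 14 | 26 ; 15 | 30

Pairs (a,b) with same origin, a.seats < b.seats, a.id < b.id.
origin groups: Cairo:{10,19} Hanoi:{15,29,30} Kyoto:{16,24,25} Seoul:{14,21,26}
Ordered by (a.id, b.id); first 3.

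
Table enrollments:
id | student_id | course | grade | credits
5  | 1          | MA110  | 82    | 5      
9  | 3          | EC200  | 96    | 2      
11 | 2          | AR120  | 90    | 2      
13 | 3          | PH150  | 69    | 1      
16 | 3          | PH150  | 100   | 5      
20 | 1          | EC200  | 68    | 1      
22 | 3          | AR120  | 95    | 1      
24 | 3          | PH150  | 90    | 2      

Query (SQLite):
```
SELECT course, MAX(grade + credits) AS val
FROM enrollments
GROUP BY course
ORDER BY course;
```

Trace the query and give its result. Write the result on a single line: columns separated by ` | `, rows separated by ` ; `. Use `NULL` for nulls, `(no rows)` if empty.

For each row compute grade + credits.
Group by course; take MAX of the expression per group.
  AR120: ids {11, 22} → MAX(grade + credits)=96
  EC200: ids {9, 20} → MAX(grade + credits)=98
  MA110: ids {5} → MAX(grade + credits)=87
  PH150: ids {13, 16, 24} → MAX(grade + credits)=105

AR120 | 96 ; EC200 | 98 ; MA110 | 87 ; PH150 | 105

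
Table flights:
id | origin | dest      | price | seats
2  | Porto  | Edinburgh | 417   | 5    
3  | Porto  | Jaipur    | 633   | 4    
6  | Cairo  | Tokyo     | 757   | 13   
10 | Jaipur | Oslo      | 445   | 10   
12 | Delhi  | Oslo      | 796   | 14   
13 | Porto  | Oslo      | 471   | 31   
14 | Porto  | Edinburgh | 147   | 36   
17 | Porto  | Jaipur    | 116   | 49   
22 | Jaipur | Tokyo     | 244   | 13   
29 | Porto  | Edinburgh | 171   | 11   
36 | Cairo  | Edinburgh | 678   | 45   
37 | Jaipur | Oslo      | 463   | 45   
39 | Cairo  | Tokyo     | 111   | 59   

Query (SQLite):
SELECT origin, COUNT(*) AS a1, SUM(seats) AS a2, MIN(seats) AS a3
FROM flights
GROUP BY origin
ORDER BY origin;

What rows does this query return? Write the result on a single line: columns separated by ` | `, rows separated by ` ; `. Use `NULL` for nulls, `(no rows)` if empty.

Cairo | 3 | 117 | 13 ; Delhi | 1 | 14 | 14 ; Jaipur | 3 | 68 | 10 ; Porto | 6 | 136 | 4

Group flights by origin.
Per group compute: COUNT(*), SUM(seats), MIN(seats).
  Cairo: ids {6, 36, 39} → COUNT(*)=3, SUM(seats)=117, MIN(seats)=13
  Delhi: ids {12} → COUNT(*)=1, SUM(seats)=14, MIN(seats)=14
  Jaipur: ids {10, 22, 37} → COUNT(*)=3, SUM(seats)=68, MIN(seats)=10
  Porto: ids {2, 3, 13, 14, 17, 29} → COUNT(*)=6, SUM(seats)=136, MIN(seats)=4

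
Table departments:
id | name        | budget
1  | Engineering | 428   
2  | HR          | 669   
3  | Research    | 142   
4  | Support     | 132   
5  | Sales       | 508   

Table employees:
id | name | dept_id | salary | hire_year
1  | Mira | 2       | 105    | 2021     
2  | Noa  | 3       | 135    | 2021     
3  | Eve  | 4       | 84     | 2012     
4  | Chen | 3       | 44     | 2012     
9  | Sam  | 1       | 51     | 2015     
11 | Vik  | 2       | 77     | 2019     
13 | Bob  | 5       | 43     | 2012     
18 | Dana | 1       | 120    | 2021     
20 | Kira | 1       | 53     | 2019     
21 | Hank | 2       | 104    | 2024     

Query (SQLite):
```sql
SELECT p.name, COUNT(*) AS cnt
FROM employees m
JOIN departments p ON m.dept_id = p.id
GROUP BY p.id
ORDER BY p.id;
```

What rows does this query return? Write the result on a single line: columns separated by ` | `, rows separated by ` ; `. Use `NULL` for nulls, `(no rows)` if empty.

Engineering | 3 ; HR | 3 ; Research | 2 ; Support | 1 ; Sales | 1

Join each employees row to its departments via dept_id.
Group joined rows by departments.id; compute COUNT(*) per group.
  1: ids {9, 18, 20} → COUNT(*)=3
  2: ids {1, 11, 21} → COUNT(*)=3
  3: ids {2, 4} → COUNT(*)=2
  4: ids {3} → COUNT(*)=1
  5: ids {13} → COUNT(*)=1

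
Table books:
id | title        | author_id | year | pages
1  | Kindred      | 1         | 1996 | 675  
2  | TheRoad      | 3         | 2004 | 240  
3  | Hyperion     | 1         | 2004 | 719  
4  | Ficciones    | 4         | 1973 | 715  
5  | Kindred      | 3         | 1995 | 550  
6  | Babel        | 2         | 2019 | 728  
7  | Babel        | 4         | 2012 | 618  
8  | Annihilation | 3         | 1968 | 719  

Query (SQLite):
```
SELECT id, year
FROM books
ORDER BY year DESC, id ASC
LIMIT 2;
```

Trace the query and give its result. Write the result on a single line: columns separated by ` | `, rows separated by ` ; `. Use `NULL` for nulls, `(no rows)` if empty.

6 | 2019 ; 7 | 2012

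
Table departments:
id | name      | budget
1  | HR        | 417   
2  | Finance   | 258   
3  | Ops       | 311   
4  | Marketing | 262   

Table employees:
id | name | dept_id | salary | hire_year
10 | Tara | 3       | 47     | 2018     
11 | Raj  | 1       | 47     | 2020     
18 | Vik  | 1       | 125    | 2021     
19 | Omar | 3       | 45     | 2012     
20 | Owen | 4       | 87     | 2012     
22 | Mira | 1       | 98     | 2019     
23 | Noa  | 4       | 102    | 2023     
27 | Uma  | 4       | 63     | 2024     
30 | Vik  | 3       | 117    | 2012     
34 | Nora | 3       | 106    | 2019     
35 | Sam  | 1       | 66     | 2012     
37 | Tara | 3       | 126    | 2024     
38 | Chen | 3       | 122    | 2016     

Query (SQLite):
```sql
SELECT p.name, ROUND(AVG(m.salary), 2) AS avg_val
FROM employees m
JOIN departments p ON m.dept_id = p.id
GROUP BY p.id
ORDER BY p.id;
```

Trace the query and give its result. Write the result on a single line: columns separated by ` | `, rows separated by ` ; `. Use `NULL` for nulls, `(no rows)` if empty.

Join each employees row to its departments via dept_id.
Group joined rows by departments.id; compute ROUND(AVG(m.salary), 2) per group.
  1: ids {11, 18, 22, 35} → ROUND(AVG(m.salary), 2)=84
  3: ids {10, 19, 30, 34, 37, 38} → ROUND(AVG(m.salary), 2)=93.83
  4: ids {20, 23, 27} → ROUND(AVG(m.salary), 2)=84

HR | 84 ; Ops | 93.83 ; Marketing | 84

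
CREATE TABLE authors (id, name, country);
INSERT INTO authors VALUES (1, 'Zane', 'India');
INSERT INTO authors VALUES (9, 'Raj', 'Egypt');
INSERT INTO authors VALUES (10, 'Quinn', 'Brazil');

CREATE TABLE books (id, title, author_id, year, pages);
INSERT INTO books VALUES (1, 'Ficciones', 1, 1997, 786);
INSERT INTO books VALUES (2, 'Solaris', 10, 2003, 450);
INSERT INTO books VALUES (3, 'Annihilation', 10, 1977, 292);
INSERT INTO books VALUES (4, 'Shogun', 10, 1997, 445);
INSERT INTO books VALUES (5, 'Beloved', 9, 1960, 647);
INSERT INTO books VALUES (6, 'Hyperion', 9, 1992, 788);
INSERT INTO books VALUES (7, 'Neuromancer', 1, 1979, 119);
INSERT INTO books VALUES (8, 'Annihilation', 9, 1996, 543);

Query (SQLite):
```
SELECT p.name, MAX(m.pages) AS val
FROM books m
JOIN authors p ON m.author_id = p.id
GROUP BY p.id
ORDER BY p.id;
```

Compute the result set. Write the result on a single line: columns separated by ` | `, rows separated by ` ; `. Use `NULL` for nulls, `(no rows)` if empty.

Join each books row to its authors via author_id.
Group joined rows by authors.id; compute MAX(m.pages) per group.
  1: ids {1, 7} → MAX(m.pages)=786
  9: ids {5, 6, 8} → MAX(m.pages)=788
  10: ids {2, 3, 4} → MAX(m.pages)=450

Zane | 786 ; Raj | 788 ; Quinn | 450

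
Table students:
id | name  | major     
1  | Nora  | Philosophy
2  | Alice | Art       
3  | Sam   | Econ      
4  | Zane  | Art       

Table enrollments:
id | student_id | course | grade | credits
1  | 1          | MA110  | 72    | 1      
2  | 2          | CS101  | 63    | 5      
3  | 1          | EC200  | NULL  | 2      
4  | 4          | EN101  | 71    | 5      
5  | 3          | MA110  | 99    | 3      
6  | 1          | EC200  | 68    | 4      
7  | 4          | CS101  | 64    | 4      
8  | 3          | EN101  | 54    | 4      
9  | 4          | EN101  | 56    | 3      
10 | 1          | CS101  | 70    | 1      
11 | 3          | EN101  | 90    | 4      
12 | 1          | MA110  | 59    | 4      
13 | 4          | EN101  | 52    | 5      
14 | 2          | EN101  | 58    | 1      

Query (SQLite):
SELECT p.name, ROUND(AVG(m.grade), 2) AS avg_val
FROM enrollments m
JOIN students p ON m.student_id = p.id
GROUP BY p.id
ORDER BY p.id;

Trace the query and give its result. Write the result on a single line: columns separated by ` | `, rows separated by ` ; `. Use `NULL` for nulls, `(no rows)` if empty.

Nora | 67.25 ; Alice | 60.5 ; Sam | 81 ; Zane | 60.75

Join each enrollments row to its students via student_id.
Group joined rows by students.id; compute ROUND(AVG(m.grade), 2) per group.
  1: ids {1, 3, 6, 10, 12} → ROUND(AVG(m.grade), 2)=67.25
  2: ids {2, 14} → ROUND(AVG(m.grade), 2)=60.5
  3: ids {5, 8, 11} → ROUND(AVG(m.grade), 2)=81
  4: ids {4, 7, 9, 13} → ROUND(AVG(m.grade), 2)=60.75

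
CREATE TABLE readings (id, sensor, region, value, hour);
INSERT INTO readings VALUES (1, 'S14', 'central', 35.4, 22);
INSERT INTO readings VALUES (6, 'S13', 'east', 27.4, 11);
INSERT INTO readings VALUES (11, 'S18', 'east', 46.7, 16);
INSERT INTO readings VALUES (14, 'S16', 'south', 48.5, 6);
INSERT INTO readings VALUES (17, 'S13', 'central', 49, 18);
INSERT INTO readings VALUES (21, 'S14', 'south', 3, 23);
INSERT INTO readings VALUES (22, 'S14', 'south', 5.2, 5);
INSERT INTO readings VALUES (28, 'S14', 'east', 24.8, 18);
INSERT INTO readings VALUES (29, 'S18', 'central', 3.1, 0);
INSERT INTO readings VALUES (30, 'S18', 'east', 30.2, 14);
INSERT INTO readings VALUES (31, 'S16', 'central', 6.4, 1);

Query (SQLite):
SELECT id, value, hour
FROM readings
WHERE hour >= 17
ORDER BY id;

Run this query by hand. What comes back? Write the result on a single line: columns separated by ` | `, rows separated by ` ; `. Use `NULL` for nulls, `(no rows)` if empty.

1 | 35.4 | 22 ; 17 | 49 | 18 ; 21 | 3 | 23 ; 28 | 24.8 | 18

hour >= 17: ids {1, 17, 21, 28}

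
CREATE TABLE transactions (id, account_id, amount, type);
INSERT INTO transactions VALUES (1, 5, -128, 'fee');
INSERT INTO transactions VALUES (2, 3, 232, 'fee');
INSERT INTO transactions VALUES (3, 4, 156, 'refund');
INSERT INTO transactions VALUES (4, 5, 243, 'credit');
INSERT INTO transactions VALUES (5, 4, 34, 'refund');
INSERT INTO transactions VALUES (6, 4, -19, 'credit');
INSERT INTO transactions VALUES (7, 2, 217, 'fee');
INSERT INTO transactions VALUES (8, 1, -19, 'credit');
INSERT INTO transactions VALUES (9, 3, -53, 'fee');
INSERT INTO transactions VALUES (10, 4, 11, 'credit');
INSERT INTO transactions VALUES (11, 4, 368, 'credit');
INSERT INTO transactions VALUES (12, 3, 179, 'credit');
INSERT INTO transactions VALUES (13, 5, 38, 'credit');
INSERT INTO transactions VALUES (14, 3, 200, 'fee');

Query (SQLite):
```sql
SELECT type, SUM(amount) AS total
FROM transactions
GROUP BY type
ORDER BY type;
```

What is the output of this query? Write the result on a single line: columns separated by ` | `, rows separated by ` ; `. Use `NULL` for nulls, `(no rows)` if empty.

credit | 801 ; fee | 468 ; refund | 190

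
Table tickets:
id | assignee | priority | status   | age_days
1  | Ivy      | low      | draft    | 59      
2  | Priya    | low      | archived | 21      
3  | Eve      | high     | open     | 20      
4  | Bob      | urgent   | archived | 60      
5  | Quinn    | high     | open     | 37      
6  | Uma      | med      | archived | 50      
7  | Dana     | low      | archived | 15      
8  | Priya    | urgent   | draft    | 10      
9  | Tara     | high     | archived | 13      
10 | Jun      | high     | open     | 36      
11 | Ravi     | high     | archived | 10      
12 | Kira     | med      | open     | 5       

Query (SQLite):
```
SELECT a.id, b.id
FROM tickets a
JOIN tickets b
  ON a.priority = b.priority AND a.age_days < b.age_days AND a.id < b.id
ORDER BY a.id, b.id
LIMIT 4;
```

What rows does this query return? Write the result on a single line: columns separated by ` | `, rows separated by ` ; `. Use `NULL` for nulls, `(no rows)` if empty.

Pairs (a,b) with same priority, a.age_days < b.age_days, a.id < b.id.
priority groups: high:{3,5,9,10,11} low:{1,2,7} med:{6,12} urgent:{4,8}
Ordered by (a.id, b.id); first 4.

3 | 5 ; 3 | 10 ; 9 | 10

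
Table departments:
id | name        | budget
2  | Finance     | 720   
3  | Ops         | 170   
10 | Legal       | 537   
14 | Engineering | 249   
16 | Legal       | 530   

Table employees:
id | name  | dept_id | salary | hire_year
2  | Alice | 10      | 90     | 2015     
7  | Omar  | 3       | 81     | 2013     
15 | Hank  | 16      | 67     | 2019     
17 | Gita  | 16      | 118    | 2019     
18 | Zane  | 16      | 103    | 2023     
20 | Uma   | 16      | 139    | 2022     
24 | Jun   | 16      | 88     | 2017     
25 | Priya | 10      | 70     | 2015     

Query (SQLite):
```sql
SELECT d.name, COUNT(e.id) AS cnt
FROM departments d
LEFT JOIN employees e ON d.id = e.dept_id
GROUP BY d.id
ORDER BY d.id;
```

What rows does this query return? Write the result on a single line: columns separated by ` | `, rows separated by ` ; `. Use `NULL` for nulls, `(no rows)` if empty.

LEFT JOIN keeps every departments row; unmatched ones get NULL for employees columns.
Group by departments.id and compute COUNT(e.id). COUNT(col) of an all-NULL group is 0.
  2: ids {—} → COUNT(e.id)=0
  3: ids {7} → COUNT(e.id)=1
  10: ids {2, 25} → COUNT(e.id)=2
  14: ids {—} → COUNT(e.id)=0
  16: ids {15, 17, 18, 20, 24} → COUNT(e.id)=5

Finance | 0 ; Ops | 1 ; Legal | 2 ; Engineering | 0 ; Legal | 5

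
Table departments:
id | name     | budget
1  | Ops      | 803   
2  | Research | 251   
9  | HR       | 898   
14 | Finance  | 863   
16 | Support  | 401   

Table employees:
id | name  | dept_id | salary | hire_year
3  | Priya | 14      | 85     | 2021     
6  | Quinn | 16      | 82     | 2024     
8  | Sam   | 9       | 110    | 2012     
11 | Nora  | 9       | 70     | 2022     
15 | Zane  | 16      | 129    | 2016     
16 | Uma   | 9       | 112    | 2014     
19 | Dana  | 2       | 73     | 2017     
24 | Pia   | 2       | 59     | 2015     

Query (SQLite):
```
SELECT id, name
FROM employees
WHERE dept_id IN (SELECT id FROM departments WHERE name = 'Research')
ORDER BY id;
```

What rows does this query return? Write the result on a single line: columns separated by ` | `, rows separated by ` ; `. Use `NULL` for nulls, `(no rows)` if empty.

19 | Dana ; 24 | Pia

Inner query: departments.id where name = 'Research'.
Outer: keep employees rows whose dept_id is in that set.
Inner query → {2}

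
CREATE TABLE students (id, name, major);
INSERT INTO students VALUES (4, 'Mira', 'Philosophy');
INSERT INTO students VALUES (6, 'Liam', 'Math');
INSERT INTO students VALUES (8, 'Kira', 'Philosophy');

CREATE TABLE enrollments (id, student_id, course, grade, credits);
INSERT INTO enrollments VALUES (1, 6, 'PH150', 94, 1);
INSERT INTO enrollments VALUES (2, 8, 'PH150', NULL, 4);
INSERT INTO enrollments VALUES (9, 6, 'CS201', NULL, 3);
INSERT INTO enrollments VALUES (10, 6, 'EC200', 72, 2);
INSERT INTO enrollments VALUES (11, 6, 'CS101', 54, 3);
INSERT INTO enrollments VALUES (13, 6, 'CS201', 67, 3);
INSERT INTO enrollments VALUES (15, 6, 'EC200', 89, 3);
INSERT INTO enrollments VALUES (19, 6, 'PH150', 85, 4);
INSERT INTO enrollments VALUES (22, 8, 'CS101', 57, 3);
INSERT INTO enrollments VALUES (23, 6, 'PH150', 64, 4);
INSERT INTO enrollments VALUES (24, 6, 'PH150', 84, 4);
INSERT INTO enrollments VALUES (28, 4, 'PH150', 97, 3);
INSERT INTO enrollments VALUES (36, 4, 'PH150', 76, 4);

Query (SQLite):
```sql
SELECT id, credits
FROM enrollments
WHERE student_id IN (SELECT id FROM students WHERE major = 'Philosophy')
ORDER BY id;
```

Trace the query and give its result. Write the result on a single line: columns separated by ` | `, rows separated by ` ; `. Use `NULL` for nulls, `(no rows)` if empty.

Inner query: students.id where major = 'Philosophy'.
Outer: keep enrollments rows whose student_id is in that set.
Inner query → {4, 8}

2 | 4 ; 22 | 3 ; 28 | 3 ; 36 | 4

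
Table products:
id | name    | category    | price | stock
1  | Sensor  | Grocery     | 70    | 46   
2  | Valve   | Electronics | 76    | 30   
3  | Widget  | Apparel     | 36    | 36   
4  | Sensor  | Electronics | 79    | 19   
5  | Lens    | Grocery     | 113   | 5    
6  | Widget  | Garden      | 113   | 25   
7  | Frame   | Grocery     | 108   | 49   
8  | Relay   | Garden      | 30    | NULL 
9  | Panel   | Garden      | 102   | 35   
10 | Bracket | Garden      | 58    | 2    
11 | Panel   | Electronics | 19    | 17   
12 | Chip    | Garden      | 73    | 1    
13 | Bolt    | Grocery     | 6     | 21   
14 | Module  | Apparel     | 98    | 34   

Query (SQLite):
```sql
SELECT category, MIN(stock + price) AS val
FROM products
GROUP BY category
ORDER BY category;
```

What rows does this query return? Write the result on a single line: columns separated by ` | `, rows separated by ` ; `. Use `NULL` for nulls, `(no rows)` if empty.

For each row compute stock + price.
Group by category; take MIN of the expression per group.
  Apparel: ids {3, 14} → MIN(stock + price)=72
  Electronics: ids {2, 4, 11} → MIN(stock + price)=36
  Garden: ids {6, 8, 9, 10, 12} → MIN(stock + price)=60
  Grocery: ids {1, 5, 7, 13} → MIN(stock + price)=27

Apparel | 72 ; Electronics | 36 ; Garden | 60 ; Grocery | 27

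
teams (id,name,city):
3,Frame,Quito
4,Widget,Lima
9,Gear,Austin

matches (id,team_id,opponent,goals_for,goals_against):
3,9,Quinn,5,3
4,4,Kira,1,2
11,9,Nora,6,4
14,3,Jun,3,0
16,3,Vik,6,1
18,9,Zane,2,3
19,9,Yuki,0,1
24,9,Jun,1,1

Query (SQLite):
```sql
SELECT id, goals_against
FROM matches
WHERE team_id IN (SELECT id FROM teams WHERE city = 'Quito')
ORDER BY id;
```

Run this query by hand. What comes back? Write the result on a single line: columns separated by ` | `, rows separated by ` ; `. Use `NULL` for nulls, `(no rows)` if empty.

Inner query: teams.id where city = 'Quito'.
Outer: keep matches rows whose team_id is in that set.
Inner query → {3}

14 | 0 ; 16 | 1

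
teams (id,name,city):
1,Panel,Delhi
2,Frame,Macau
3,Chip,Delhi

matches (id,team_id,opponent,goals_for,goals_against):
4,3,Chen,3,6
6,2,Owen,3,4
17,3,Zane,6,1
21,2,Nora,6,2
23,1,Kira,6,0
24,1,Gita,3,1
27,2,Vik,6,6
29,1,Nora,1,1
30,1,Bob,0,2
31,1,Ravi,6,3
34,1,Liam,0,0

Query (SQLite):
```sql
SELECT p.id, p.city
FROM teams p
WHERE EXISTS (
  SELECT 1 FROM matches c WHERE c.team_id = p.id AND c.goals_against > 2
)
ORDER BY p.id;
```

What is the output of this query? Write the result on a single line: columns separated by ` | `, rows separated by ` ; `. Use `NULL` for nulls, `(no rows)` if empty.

For each teams row, check whether any matches with matching team_id has goals_against > 2.
Keep rows where that is true.

1 | Delhi ; 2 | Macau ; 3 | Delhi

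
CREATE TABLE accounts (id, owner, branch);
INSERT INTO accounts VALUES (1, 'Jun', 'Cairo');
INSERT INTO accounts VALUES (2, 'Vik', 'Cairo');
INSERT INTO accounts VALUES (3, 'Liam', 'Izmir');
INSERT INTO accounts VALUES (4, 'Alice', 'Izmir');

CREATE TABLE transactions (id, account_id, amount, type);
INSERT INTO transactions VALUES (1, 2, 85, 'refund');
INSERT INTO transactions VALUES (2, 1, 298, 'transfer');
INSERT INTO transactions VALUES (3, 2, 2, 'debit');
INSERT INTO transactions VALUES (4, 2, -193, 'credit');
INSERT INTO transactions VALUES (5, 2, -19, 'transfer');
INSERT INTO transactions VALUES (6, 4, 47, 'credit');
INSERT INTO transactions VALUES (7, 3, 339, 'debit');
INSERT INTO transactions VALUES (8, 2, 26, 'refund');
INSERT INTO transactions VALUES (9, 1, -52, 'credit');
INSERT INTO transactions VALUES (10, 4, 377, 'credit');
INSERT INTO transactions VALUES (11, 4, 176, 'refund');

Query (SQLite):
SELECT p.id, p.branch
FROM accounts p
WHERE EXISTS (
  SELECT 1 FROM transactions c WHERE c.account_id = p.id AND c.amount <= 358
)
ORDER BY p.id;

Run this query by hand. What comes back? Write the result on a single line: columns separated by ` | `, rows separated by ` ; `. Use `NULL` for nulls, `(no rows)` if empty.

For each accounts row, check whether any transactions with matching account_id has amount <= 358.
Keep rows where that is true.

1 | Cairo ; 2 | Cairo ; 3 | Izmir ; 4 | Izmir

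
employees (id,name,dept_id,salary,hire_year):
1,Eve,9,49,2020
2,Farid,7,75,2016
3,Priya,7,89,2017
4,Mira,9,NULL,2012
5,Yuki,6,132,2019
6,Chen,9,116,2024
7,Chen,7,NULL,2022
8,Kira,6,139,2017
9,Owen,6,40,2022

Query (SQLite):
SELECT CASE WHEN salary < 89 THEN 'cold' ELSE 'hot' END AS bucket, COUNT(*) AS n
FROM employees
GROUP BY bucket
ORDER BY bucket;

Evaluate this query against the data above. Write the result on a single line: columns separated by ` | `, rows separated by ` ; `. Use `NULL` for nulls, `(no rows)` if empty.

cold | 3 ; hot | 6

Bucket rows by salary < 89 → 'cold' else 'hot'; count each bucket.
NULL < 89 is unknown, so NULL salary falls into ELSE → 'hot'.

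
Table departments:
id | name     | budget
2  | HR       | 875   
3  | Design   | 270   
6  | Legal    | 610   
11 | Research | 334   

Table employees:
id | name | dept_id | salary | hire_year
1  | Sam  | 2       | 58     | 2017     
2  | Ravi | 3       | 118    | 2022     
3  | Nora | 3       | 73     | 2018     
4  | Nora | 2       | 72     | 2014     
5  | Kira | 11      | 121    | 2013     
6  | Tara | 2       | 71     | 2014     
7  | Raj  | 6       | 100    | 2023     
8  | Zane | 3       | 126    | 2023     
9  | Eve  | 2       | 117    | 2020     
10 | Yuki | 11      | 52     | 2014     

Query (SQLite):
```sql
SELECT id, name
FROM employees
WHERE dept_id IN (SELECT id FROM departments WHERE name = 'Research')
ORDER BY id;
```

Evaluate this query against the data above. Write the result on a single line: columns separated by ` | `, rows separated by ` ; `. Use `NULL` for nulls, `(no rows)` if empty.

5 | Kira ; 10 | Yuki

Inner query: departments.id where name = 'Research'.
Outer: keep employees rows whose dept_id is in that set.
Inner query → {11}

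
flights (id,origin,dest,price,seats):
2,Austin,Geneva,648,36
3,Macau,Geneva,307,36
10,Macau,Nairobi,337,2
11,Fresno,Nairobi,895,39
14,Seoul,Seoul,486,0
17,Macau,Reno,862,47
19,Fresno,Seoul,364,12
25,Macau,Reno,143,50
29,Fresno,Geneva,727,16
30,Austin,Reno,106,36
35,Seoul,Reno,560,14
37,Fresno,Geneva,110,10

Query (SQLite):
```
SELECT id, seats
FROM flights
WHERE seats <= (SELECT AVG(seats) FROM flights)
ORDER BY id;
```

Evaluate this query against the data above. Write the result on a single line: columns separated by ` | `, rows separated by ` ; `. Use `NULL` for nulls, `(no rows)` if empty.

10 | 2 ; 14 | 0 ; 19 | 12 ; 29 | 16 ; 35 | 14 ; 37 | 10

Scalar subquery: AVG(seats) over all flights rows = 24.833333 (≈; comparison uses full precision).
Keep rows where seats <= that value.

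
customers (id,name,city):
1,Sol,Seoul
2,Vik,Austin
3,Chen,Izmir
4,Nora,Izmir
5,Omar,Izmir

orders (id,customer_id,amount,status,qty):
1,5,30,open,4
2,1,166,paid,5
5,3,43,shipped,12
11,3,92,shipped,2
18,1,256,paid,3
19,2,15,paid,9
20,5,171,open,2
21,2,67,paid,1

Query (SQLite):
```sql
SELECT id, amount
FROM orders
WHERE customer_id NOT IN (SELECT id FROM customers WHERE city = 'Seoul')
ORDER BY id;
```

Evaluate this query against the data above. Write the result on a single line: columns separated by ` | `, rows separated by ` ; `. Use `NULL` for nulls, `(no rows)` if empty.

1 | 30 ; 5 | 43 ; 11 | 92 ; 19 | 15 ; 20 | 171 ; 21 | 67

Inner query: customers.id where city = 'Seoul'.
Outer: keep orders rows whose customer_id is not in that set.
Inner query → {1}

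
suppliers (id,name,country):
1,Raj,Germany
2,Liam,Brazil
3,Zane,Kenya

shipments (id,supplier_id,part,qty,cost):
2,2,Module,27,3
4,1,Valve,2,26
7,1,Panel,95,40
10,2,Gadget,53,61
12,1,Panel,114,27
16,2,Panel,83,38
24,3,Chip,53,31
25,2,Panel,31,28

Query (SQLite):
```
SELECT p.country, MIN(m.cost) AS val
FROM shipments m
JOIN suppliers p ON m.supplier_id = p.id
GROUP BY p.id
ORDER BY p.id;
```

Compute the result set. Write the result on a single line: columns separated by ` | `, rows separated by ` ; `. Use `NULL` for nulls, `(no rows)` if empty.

Germany | 26 ; Brazil | 3 ; Kenya | 31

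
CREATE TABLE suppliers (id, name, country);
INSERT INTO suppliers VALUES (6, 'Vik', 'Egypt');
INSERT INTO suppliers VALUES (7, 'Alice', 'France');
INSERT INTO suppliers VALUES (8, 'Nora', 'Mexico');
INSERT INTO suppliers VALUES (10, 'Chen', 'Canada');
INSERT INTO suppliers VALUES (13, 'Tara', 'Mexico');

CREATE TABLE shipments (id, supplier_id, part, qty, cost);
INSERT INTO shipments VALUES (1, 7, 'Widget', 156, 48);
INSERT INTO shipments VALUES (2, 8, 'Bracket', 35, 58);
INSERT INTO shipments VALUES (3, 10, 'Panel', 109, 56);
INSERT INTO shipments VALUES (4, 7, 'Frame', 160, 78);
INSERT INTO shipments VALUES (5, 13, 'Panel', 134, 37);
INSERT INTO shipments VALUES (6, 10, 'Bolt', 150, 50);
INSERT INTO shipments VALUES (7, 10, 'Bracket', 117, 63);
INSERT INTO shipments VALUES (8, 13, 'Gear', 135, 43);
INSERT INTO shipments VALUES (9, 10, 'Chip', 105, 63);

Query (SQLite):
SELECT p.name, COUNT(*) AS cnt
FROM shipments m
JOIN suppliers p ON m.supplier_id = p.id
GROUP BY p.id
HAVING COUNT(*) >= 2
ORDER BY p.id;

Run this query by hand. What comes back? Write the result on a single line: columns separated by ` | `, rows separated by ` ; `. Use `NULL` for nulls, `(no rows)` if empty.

Alice | 2 ; Chen | 4 ; Tara | 2

Join each shipments row to its suppliers via supplier_id.
Group joined rows by suppliers.id; compute COUNT(*) per group.
HAVING: keep groups with count ≥ 2.
  7: ids {1, 4} → COUNT(*)=2
  8: ids {2} → COUNT(*)=1
  10: ids {3, 6, 7, 9} → COUNT(*)=4
  13: ids {5, 8} → COUNT(*)=2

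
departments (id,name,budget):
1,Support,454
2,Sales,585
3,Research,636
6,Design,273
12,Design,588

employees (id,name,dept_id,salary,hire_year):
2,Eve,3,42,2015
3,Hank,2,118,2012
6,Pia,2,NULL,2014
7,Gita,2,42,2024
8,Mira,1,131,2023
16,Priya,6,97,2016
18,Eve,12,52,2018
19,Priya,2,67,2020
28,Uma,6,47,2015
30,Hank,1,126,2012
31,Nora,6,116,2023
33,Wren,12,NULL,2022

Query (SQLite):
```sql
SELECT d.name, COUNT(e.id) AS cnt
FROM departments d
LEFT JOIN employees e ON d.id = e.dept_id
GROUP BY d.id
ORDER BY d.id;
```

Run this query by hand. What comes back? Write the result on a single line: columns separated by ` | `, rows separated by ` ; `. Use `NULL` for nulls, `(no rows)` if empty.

Support | 2 ; Sales | 4 ; Research | 1 ; Design | 3 ; Design | 2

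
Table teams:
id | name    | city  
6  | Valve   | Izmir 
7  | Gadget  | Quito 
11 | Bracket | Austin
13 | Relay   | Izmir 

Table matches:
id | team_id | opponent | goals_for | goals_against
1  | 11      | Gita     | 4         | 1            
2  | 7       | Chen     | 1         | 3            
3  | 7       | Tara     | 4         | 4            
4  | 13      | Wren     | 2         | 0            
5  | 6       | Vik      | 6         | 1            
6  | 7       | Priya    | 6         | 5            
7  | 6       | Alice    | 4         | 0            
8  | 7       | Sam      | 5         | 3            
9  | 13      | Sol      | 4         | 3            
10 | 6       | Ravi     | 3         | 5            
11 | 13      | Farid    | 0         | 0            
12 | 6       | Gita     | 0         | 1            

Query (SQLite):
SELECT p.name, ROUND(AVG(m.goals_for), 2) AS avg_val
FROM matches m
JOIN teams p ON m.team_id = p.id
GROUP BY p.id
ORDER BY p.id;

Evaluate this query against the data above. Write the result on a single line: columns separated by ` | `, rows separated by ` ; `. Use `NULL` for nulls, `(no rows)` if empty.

Valve | 3.25 ; Gadget | 4 ; Bracket | 4 ; Relay | 2

Join each matches row to its teams via team_id.
Group joined rows by teams.id; compute ROUND(AVG(m.goals_for), 2) per group.
  6: ids {5, 7, 10, 12} → ROUND(AVG(m.goals_for), 2)=3.25
  7: ids {2, 3, 6, 8} → ROUND(AVG(m.goals_for), 2)=4
  11: ids {1} → ROUND(AVG(m.goals_for), 2)=4
  13: ids {4, 9, 11} → ROUND(AVG(m.goals_for), 2)=2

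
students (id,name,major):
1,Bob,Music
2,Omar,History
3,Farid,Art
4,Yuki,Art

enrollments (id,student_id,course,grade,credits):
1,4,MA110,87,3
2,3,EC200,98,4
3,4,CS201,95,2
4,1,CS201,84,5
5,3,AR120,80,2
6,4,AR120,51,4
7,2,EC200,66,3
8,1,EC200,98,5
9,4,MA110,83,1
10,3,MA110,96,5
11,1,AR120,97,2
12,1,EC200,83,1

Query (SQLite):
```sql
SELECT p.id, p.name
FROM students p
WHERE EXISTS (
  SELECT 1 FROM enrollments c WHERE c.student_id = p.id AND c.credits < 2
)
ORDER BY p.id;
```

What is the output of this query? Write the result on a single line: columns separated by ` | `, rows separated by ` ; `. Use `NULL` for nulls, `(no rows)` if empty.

1 | Bob ; 4 | Yuki

For each students row, check whether any enrollments with matching student_id has credits < 2.
Keep rows where that is true.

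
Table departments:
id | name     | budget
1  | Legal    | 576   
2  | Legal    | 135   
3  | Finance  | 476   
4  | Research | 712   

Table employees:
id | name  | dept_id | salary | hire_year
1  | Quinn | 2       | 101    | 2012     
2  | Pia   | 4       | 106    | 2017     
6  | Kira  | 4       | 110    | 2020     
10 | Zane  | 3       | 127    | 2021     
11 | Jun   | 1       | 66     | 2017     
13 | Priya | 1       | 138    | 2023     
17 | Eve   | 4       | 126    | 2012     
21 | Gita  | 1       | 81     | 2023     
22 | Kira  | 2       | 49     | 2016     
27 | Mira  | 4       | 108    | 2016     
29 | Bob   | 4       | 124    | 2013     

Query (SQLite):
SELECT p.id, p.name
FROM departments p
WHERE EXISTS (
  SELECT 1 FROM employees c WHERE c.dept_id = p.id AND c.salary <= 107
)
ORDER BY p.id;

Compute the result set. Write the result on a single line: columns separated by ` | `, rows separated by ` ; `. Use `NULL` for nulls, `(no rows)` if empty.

1 | Legal ; 2 | Legal ; 4 | Research

For each departments row, check whether any employees with matching dept_id has salary <= 107.
Keep rows where that is true.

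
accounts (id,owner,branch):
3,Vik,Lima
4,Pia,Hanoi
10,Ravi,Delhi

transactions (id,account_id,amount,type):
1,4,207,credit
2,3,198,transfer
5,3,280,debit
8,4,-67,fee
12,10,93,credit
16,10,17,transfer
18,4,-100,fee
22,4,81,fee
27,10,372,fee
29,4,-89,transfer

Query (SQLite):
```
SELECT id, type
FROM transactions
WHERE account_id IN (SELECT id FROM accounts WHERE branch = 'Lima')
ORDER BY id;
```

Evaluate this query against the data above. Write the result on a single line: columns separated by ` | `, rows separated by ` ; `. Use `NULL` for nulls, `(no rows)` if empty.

Inner query: accounts.id where branch = 'Lima'.
Outer: keep transactions rows whose account_id is in that set.
Inner query → {3}

2 | transfer ; 5 | debit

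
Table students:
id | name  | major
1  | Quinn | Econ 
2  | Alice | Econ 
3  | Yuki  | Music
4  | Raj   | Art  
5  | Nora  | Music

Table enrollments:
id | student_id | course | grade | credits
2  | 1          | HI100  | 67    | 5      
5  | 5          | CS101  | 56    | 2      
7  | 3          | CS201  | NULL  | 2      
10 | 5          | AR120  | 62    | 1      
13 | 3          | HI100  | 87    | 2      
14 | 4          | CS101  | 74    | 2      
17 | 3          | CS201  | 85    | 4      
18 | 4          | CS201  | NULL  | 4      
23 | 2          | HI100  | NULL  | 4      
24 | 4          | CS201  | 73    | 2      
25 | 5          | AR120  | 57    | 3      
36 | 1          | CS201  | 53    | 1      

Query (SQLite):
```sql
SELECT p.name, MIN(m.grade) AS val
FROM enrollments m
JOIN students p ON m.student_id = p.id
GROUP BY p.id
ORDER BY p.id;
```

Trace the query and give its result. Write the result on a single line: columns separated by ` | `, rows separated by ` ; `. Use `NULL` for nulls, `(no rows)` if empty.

Quinn | 53 ; Alice | NULL ; Yuki | 85 ; Raj | 73 ; Nora | 56

Join each enrollments row to its students via student_id.
Group joined rows by students.id; compute MIN(m.grade) per group.
  1: ids {2, 36} → MIN(m.grade)=53
  2: ids {23} → MIN(m.grade)=NULL
  3: ids {7, 13, 17} → MIN(m.grade)=85
  4: ids {14, 18, 24} → MIN(m.grade)=73
  5: ids {5, 10, 25} → MIN(m.grade)=56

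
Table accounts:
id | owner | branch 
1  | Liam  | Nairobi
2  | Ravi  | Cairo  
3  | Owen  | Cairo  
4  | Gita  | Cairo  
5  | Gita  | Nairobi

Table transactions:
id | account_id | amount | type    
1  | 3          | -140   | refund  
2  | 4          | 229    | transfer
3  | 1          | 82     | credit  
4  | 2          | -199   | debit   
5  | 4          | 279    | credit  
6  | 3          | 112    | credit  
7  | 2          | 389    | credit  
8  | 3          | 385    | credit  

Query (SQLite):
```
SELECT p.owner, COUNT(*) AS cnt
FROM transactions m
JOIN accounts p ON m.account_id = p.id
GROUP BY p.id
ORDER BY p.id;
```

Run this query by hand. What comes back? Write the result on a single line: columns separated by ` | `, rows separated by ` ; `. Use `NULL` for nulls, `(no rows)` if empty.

Liam | 1 ; Ravi | 2 ; Owen | 3 ; Gita | 2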